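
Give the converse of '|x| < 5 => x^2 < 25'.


The converse of (P → Q) is (Q → P). It is not in general equivalent to the original.
Here P = '|x| < 5' and Q = 'x^2 < 25'.

If x^2 < 25, then |x| < 5.


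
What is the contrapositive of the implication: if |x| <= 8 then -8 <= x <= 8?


The contrapositive of (P → Q) is (¬Q → ¬P); it is logically equivalent to the original.
Here P = '|x| <= 8' and Q = '-8 <= x <= 8'.

If not (-8 <= x <= 8), then not (|x| <= 8).


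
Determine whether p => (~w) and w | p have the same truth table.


Compare truth tables:
p | w | φ | ψ
-------------
False | False | True | False
True | False | True | True
False | True | True | True
True | True | False | True
They differ at row 1 (p=False, w=False): φ=True but ψ=False.

No, they are not logically equivalent.


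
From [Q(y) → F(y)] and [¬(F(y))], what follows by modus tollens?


Modus tollens: from (P → Q) and ¬Q, infer ¬P.
Q = 'F(y)' is denied; since P → Q, P must also fail.

Not (Q(y)).


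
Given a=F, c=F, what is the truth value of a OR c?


Disjunction is false only when both operands are false.
Substitute: a=F, c=F.
F OR F evaluates to F.

F


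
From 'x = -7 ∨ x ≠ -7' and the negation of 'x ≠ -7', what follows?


Disjunctive syllogism: from (P ∨ Q) and ¬P, infer Q.
One disjunct, 'x ≠ -7', is ruled out; the other must hold.

x = -7


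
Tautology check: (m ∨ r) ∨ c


Build the truth table over {c, m, r}:
c | m | r | φ
-------------
F | F | F | F
T | F | F | T
F | T | F | T
T | T | F | T
F | F | T | T
T | F | T | T
F | T | T | T
T | T | T | T
Counterexample at row 1: with c=F, m=F, r=F, the formula is F.

No, it is not a tautology.


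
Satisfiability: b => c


Search for a satisfying assignment over {b, c}.
Try b=False, c=False: the formula evaluates to True.
A satisfying assignment exists.

Satisfiable.


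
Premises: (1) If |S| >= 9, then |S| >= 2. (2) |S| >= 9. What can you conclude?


Modus ponens: from (P → Q) and P, infer Q.
P = '|S| >= 9' is asserted, and P → Q holds, so Q follows.

|S| >= 2.


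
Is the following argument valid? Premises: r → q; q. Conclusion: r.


This is affirming the consequent (fallacy). There exist truth assignments where the premises are all true but the conclusion is false.

Invalid.


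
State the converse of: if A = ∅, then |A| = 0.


The converse of (P → Q) is (Q → P). It is not in general equivalent to the original.
Here P = 'A = ∅' and Q = '|A| = 0'.

If |A| = 0, then A = ∅.


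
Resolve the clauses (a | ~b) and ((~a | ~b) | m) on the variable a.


The clauses contain complementary literals a and ~a.
Resolution eliminates this pair and disjoins the remaining literals (merging duplicates).

(~b | m)


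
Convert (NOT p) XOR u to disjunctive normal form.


Step 1: (¬p) ⊕ u is true exactly when they disagree: ((¬p) ∧ ¬u) ∨ (¬(¬p) ∧ u).
Step 2: Eliminate any double negations (¬¬X = X).

((NOT p) AND (NOT u)) OR (p AND u)


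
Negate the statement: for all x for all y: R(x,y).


Negation flips each quantifier (∀↔∃) and negates the inner predicate.
¬(for all x for all y: φ) = there exists x there exists y: ¬φ.

there exists x there exists y: NOT(R(x,y))


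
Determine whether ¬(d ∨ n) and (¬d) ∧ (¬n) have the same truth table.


Compare truth tables:
d | n | φ | ψ
-------------
F | F | T | T
T | F | F | F
F | T | F | F
T | T | F | F
The columns φ and ψ agree on every row.

Yes, they are logically equivalent.


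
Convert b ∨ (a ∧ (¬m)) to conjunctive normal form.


Step 1: Distribute ∨ over ∧: b ∨ (a ∧ (¬m)) = (b ∨ a) ∧ (b ∨ (¬m)).

(b ∨ a) ∧ (b ∨ (¬m))


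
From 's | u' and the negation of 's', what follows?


Disjunctive syllogism: from (P ∨ Q) and ¬P, infer Q.
One disjunct, 's', is ruled out; the other must hold.

u


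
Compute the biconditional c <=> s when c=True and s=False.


Biconditional is true when both operands have the same truth value.
Substitute: c=True, s=False.
True <=> False evaluates to False.

False


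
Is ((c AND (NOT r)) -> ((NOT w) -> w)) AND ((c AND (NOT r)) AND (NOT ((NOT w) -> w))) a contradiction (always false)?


Truth table over {c, r, w}:
c | r | w | φ
-------------
F | F | F | F
T | F | F | F
F | T | F | F
T | T | F | F
F | F | T | F
T | F | T | F
F | T | T | F
T | T | T | F
Every row is false.

Yes, it is a contradiction.


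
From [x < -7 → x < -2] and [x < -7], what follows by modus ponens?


Modus ponens: from (P → Q) and P, infer Q.
P = 'x < -7' is asserted, and P → Q holds, so Q follows.

x < -2.


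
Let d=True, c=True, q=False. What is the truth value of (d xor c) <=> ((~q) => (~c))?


Substitute d=True, c=True, q=False:
d xor c = True xor True = False
~q = True
~c = False
(~q) => (~c) = True => False = False
(d xor c) <=> ((~q) => (~c)) = False <=> False = True

True


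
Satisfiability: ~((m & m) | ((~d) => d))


Search for a satisfying assignment over {d, m}.
Try d=False, m=False: the formula evaluates to True.
A satisfying assignment exists.

Satisfiable.


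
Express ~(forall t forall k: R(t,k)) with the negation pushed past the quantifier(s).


Negation flips each quantifier (∀↔∃) and negates the inner predicate.
¬(forall t forall k: φ) = exists t exists k: ¬φ.

exists t exists k: ~(R(t,k))


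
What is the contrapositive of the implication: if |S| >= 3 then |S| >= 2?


The contrapositive of (P → Q) is (¬Q → ¬P); it is logically equivalent to the original.
Here P = '|S| >= 3' and Q = '|S| >= 2'.

If not (|S| >= 2), then not (|S| >= 3).


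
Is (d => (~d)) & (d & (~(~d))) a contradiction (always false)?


Truth table over {d}:
d | φ
-----
False | False
True | False
Every row is false.

Yes, it is a contradiction.


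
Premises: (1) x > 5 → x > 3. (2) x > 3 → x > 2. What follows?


Hypothetical syllogism: from (P → Q) and (Q → R), infer (P → R).
Chain the two implications through the shared middle term 'x > 3'.

x > 5 → x > 2


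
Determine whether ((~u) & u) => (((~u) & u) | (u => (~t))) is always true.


Build the truth table over {t, u}:
t | u | φ
---------
False | False | True
True | False | True
False | True | True
True | True | True
Every row evaluates to true.

Yes, it is a tautology.


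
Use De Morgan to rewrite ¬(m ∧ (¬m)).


De Morgan: the negation of a conjunction is the disjunction of the negations.
Distribute ¬ across ∧, flipping it to ∨, and negate each literal.

(¬m) ∨ m


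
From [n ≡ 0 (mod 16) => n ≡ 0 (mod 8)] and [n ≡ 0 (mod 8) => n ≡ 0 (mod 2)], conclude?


Hypothetical syllogism: from (P → Q) and (Q → R), infer (P → R).
Chain the two implications through the shared middle term 'n ≡ 0 (mod 8)'.

n ≡ 0 (mod 16) => n ≡ 0 (mod 2)


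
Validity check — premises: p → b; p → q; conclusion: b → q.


This is (no valid rule). There exist truth assignments where the premises are all true but the conclusion is false.

Invalid.


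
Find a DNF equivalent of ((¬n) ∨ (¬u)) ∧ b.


Step 1: Distribute ∧ over ∨: ((¬n) ∨ (¬u)) ∧ b = ((¬n) ∧ b) ∨ ((¬u) ∧ b).

((¬n) ∧ b) ∨ ((¬u) ∧ b)


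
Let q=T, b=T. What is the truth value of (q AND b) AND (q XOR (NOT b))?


Substitute q=T, b=T:
q AND b = T AND T = T
NOT b = F
q XOR (NOT b) = T XOR F = T
(q AND b) AND (q XOR (NOT b)) = T AND T = T

T


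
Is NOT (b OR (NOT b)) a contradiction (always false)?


Truth table over {b}:
b | φ
-----
F | F
T | F
Every row is false.

Yes, it is a contradiction.


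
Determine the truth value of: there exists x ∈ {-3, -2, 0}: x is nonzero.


Evaluate the predicate on each element: -3:T, -2:T, 0:F.
Witness x = -3 satisfies the predicate.

T


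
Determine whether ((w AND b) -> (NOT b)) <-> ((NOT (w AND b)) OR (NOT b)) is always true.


Build the truth table over {b, w}:
b | w | φ
---------
F | F | T
T | F | T
F | T | T
T | T | T
Every row evaluates to true.

Yes, it is a tautology.


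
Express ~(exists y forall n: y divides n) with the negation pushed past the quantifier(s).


Negation flips each quantifier (∀↔∃) and negates the inner predicate.
¬(exists y forall n: φ) = forall y exists n: ¬φ.

forall y exists n: ~(y divides n)


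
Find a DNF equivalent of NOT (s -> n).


Step 1: Rewrite implication then negate: ¬(¬s ∨ n) = s ∧ ¬n.

s AND (NOT n)


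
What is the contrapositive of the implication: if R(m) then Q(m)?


The contrapositive of (P → Q) is (¬Q → ¬P); it is logically equivalent to the original.
Here P = 'R(m)' and Q = 'Q(m)'.

If not (Q(m)), then not (R(m)).


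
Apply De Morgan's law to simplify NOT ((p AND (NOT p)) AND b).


De Morgan: the negation of a conjunction is the disjunction of the negations.
Distribute NOT across AND, flipping it to OR, and negate each literal.

((NOT p) OR p) OR (NOT b)


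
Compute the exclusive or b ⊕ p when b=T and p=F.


Exclusive or is true when exactly one operand is true.
Substitute: b=T, p=F.
T ⊕ F evaluates to T.

T


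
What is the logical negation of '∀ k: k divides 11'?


¬(∀ x: φ) = ∃ x: ¬φ, and ¬(∃ x: φ) = ∀ x: ¬φ.
Apply to the universal statement.

∃ k: ¬(k divides 11)


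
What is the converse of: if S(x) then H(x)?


The converse of (P → Q) is (Q → P). It is not in general equivalent to the original.
Here P = 'S(x)' and Q = 'H(x)'.

If H(x), then S(x).


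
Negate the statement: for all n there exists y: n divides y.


Negation flips each quantifier (∀↔∃) and negates the inner predicate.
¬(for all n there exists y: φ) = there exists n for all y: ¬φ.

there exists n for all y: NOT(n divides y)


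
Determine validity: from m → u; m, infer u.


This matches the form of modus ponens: the conclusion follows in every model of the premises.

Valid.


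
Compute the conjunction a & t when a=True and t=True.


Conjunction is true only when both operands are true.
Substitute: a=True, t=True.
True & True evaluates to True.

True


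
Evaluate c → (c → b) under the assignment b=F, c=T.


Substitute b=F, c=T:
c → b = T → F = F
c → (c → b) = T → F = F

F


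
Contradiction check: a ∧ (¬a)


Truth table over {a}:
a | φ
-----
F | F
T | F
Every row is false.

Yes, it is a contradiction.


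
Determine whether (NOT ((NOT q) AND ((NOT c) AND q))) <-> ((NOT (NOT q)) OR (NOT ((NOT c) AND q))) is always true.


Build the truth table over {c, q}:
c | q | φ
---------
F | F | T
T | F | T
F | T | T
T | T | T
Every row evaluates to true.

Yes, it is a tautology.


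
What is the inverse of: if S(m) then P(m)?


The inverse of (P → Q) is (¬P → ¬Q). It is equivalent to the converse, not to the original.
Here P = 'S(m)' and Q = 'P(m)'.

If not (S(m)), then not (P(m)).


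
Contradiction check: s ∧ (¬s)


Truth table over {s}:
s | φ
-----
F | F
T | F
Every row is false.

Yes, it is a contradiction.


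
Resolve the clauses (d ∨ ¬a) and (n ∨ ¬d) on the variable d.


The clauses contain complementary literals d and ¬d.
Resolution eliminates this pair and disjoins the remaining literals (merging duplicates).

(¬a ∨ n)


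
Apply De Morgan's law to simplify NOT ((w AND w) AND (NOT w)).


De Morgan: the negation of a conjunction is the disjunction of the negations.
Distribute NOT across AND, flipping it to OR, and negate each literal.

((NOT w) OR (NOT w)) OR w


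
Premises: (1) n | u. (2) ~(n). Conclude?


Disjunctive syllogism: from (P ∨ Q) and ¬P, infer Q.
One disjunct, 'n', is ruled out; the other must hold.

u


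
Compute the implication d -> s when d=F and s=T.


Implication is false only when antecedent is true and consequent is false.
Substitute: d=F, s=T.
F -> T evaluates to T.

T


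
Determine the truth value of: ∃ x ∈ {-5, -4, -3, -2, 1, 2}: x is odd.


Evaluate the predicate on each element: -5:T, -4:F, -3:T, -2:F, 1:T, 2:F.
Witness x = -5 satisfies the predicate.

T


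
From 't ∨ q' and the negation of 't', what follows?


Disjunctive syllogism: from (P ∨ Q) and ¬P, infer Q.
One disjunct, 't', is ruled out; the other must hold.

q


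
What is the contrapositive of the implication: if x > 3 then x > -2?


The contrapositive of (P → Q) is (¬Q → ¬P); it is logically equivalent to the original.
Here P = 'x > 3' and Q = 'x > -2'.

If not (x > -2), then not (x > 3).


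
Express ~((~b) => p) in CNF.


Step 1: Rewrite (¬b) → p as ¬(¬b) ∨ p.
Step 2: Negate: ¬(¬(¬b) ∨ p) = (¬b) ∧ ¬p (De Morgan + double negation).

(~b) & (~p)


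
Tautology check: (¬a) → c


Build the truth table over {a, c}:
a | c | φ
---------
F | F | F
T | F | T
F | T | T
T | T | T
Counterexample at row 1: with a=F, c=F, the formula is F.

No, it is not a tautology.


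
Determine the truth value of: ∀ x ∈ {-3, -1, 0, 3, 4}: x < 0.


Evaluate the predicate on each element: -3:T, -1:T, 0:F, 3:F, 4:F.
Counterexample x = 0 fails the predicate.

F


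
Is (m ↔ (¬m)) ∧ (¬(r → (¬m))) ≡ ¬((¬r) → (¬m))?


Compare truth tables:
m | r | φ | ψ
-------------
F | F | F | F
T | F | F | T
F | T | F | F
T | T | F | F
They differ at row 2 (m=T, r=F): φ=F but ψ=T.

No, they are not logically equivalent.


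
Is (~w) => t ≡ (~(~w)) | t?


Compare truth tables:
t | w | φ | ψ
-------------
False | False | False | False
True | False | True | True
False | True | True | True
True | True | True | True
The columns φ and ψ agree on every row.

Yes, they are logically equivalent.


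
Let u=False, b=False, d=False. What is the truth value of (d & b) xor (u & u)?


Substitute u=False, b=False, d=False:
d & b = False & False = False
u & u = False & False = False
(d & b) xor (u & u) = False xor False = False

False


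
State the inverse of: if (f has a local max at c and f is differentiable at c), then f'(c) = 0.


The inverse of (P → Q) is (¬P → ¬Q). It is equivalent to the converse, not to the original.
Here P = '(f has a local max at c and f is differentiable at c)' and Q = 'f'(c) = 0'.

If not ((f has a local max at c and f is differentiable at c)), then not (f'(c) = 0).


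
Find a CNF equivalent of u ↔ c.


Step 1: Rewrite u ↔ c as (u → c) ∧ (c → u).
Step 2: Rewrite each implication as a disjunction.

((¬u) ∨ c) ∧ ((¬c) ∨ u)


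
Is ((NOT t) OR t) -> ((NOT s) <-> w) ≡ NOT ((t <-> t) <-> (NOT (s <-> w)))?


Compare truth tables:
s | t | w | φ | ψ
-----------------
F | F | F | F | T
T | F | F | T | F
F | T | F | F | T
T | T | F | T | F
F | F | T | T | F
T | F | T | F | T
F | T | T | T | F
T | T | T | F | T
They differ at row 1 (s=F, t=F, w=F): φ=F but ψ=T.

No, they are not logically equivalent.


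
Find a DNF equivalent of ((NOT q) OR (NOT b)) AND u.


Step 1: Distribute ∧ over ∨: ((¬q) ∨ (¬b)) ∧ u = ((¬q) ∧ u) ∨ ((¬b) ∧ u).

((NOT q) AND u) OR ((NOT b) AND u)


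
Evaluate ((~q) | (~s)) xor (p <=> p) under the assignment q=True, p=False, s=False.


Substitute q=True, p=False, s=False:
~q = False
~s = True
(~q) | (~s) = False | True = True
p <=> p = False <=> False = True
((~q) | (~s)) xor (p <=> p) = True xor True = False

False


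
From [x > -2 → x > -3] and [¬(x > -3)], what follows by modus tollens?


Modus tollens: from (P → Q) and ¬Q, infer ¬P.
Q = 'x > -3' is denied; since P → Q, P must also fail.

Not (x > -2).


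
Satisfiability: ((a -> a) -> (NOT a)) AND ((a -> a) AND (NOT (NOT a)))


Check all 2 assignments over {a}:
a | φ
-----
F | F
T | F
No assignment makes the formula true.

Unsatisfiable.


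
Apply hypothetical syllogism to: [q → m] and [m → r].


Hypothetical syllogism: from (P → Q) and (Q → R), infer (P → R).
Chain the two implications through the shared middle term 'm'.

q → r


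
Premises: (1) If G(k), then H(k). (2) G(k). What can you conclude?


Modus ponens: from (P → Q) and P, infer Q.
P = 'G(k)' is asserted, and P → Q holds, so Q follows.

H(k).


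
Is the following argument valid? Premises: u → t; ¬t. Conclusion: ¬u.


This matches the form of modus tollens: the conclusion follows in every model of the premises.

Valid.


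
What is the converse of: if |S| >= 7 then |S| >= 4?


The converse of (P → Q) is (Q → P). It is not in general equivalent to the original.
Here P = '|S| >= 7' and Q = '|S| >= 4'.

If |S| >= 4, then |S| >= 7.


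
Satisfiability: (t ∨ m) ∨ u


Search for a satisfying assignment over {m, t, u}.
Try m=T, t=F, u=F: the formula evaluates to T.
A satisfying assignment exists.

Satisfiable.


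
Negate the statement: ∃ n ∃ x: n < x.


Negation flips each quantifier (∀↔∃) and negates the inner predicate.
¬(∃ n ∃ x: φ) = ∀ n ∀ x: ¬φ.

∀ n ∀ x: ¬(n < x)


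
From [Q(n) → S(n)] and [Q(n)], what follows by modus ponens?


Modus ponens: from (P → Q) and P, infer Q.
P = 'Q(n)' is asserted, and P → Q holds, so Q follows.

S(n).


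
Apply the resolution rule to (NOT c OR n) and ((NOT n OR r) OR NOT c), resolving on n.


The clauses contain complementary literals n and NOTn.
Resolution eliminates this pair and disjoins the remaining literals (merging duplicates).

(NOT c OR r)


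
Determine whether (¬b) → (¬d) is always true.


Build the truth table over {b, d}:
b | d | φ
---------
F | F | T
T | F | T
F | T | F
T | T | T
Counterexample at row 3: with b=F, d=T, the formula is F.

No, it is not a tautology.


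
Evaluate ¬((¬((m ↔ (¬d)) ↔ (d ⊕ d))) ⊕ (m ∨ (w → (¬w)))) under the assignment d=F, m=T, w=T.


Substitute d=F, m=T, w=T:
¬d = T
m ↔ (¬d) = T ↔ T = T
d ⊕ d = F ⊕ F = F
(m ↔ (¬d)) ↔ (d ⊕ d) = T ↔ F = F
¬((m ↔ (¬d)) ↔ (d ⊕ d)) = T
¬w = F
w → (¬w) = T → F = F
m ∨ (w → (¬w)) = T ∨ F = T
(¬((m ↔ (¬d)) ↔ (d ⊕ d))) ⊕ (m ∨ (w → (¬w))) = T ⊕ T = F
¬((¬((m ↔ (¬d)) ↔ (d ⊕ d))) ⊕ (m ∨ (w → (¬w)))) = T

T


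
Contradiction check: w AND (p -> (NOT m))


Truth table over {m, p, w}:
m | p | w | φ
-------------
F | F | F | F
T | F | F | F
F | T | F | F
T | T | F | F
F | F | T | T
T | F | T | T
F | T | T | T
T | T | T | F
Satisfying assignment at row 5: m=F, p=F, w=T gives T.

No, it is not a contradiction.


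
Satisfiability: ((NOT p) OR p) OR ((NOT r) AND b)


Search for a satisfying assignment over {b, p, r}.
Try b=F, p=F, r=F: the formula evaluates to T.
A satisfying assignment exists.

Satisfiable.


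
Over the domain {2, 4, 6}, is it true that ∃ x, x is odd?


Evaluate the predicate on each element: 2:F, 4:F, 6:F.
No element satisfies the predicate.

F


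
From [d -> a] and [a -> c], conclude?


Hypothetical syllogism: from (P → Q) and (Q → R), infer (P → R).
Chain the two implications through the shared middle term 'a'.

d -> c


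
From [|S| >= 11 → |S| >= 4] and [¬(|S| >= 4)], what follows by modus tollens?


Modus tollens: from (P → Q) and ¬Q, infer ¬P.
Q = '|S| >= 4' is denied; since P → Q, P must also fail.

Not (|S| >= 11).


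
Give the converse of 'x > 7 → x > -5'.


The converse of (P → Q) is (Q → P). It is not in general equivalent to the original.
Here P = 'x > 7' and Q = 'x > -5'.

If x > -5, then x > 7.


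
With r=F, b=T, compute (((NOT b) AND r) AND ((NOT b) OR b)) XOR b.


Substitute r=F, b=T:
NOT b = F
(NOT b) AND r = F AND F = F
NOT b = F
(NOT b) OR b = F OR T = T
((NOT b) AND r) AND ((NOT b) OR b) = F AND T = F
(((NOT b) AND r) AND ((NOT b) OR b)) XOR b = F XOR T = T

T


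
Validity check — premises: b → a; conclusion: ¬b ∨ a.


This matches the form of material implication: the conclusion follows in every model of the premises.

Valid.


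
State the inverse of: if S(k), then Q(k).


The inverse of (P → Q) is (¬P → ¬Q). It is equivalent to the converse, not to the original.
Here P = 'S(k)' and Q = 'Q(k)'.

If not (S(k)), then not (Q(k)).


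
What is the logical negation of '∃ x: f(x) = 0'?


¬(∀ x: φ) = ∃ x: ¬φ, and ¬(∃ x: φ) = ∀ x: ¬φ.
Apply to the existential statement.

∀ x: ¬(f(x) = 0)


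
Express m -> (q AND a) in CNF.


Step 1: Rewrite m → (q ∧ a) as ¬m ∨ (q ∧ a).
Step 2: Distribute ∨ over ∧.

((NOT m) OR q) AND ((NOT m) OR a)


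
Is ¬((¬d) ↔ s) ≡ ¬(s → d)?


Compare truth tables:
d | s | φ | ψ
-------------
F | F | T | F
T | F | F | F
F | T | F | T
T | T | T | F
They differ at row 1 (d=F, s=F): φ=T but ψ=F.

No, they are not logically equivalent.


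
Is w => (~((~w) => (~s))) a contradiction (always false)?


Truth table over {s, w}:
s | w | φ
---------
False | False | True
True | False | True
False | True | False
True | True | False
Satisfying assignment at row 1: s=False, w=False gives True.

No, it is not a contradiction.


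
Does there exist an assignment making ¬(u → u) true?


Check all 2 assignments over {u}:
u | φ
-----
F | F
T | F
No assignment makes the formula true.

Unsatisfiable.


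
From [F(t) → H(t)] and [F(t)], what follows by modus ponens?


Modus ponens: from (P → Q) and P, infer Q.
P = 'F(t)' is asserted, and P → Q holds, so Q follows.

H(t).


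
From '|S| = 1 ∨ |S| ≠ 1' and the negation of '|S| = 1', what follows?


Disjunctive syllogism: from (P ∨ Q) and ¬P, infer Q.
One disjunct, '|S| = 1', is ruled out; the other must hold.

|S| ≠ 1


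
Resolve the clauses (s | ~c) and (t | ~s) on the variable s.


The clauses contain complementary literals s and ~s.
Resolution eliminates this pair and disjoins the remaining literals (merging duplicates).

(~c | t)


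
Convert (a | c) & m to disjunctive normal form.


Step 1: Distribute ∧ over ∨: (a ∨ c) ∧ m = (a ∧ m) ∨ (c ∧ m).

(a & m) | (c & m)


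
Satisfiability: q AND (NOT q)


Check all 2 assignments over {q}:
q | φ
-----
F | F
T | F
No assignment makes the formula true.

Unsatisfiable.


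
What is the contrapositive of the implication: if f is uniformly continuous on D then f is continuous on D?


The contrapositive of (P → Q) is (¬Q → ¬P); it is logically equivalent to the original.
Here P = 'f is uniformly continuous on D' and Q = 'f is continuous on D'.

If not (f is continuous on D), then not (f is uniformly continuous on D).


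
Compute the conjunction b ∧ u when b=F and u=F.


Conjunction is true only when both operands are true.
Substitute: b=F, u=F.
F ∧ F evaluates to F.

F


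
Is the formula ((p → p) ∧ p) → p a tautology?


Build the truth table over {p}:
p | φ
-----
F | T
T | T
Every row evaluates to true.

Yes, it is a tautology.


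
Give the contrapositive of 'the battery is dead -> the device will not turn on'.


The contrapositive of (P → Q) is (¬Q → ¬P); it is logically equivalent to the original.
Here P = 'the battery is dead' and Q = 'the device will not turn on'.

If not (the device will not turn on), then not (the battery is dead).


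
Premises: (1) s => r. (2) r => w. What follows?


Hypothetical syllogism: from (P → Q) and (Q → R), infer (P → R).
Chain the two implications through the shared middle term 'r'.

s => w


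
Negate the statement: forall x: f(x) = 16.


¬(forall x: φ) = exists x: ¬φ, and ¬(exists x: φ) = forall x: ¬φ.
Apply to the universal statement.

exists x: ~(f(x) = 16)


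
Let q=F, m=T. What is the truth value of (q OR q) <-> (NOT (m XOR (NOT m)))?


Substitute q=F, m=T:
q OR q = F OR F = F
NOT m = F
m XOR (NOT m) = T XOR F = T
NOT (m XOR (NOT m)) = F
(q OR q) <-> (NOT (m XOR (NOT m))) = F <-> F = T

T


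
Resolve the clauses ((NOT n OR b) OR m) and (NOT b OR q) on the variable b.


The clauses contain complementary literals b and NOTb.
Resolution eliminates this pair and disjoins the remaining literals (merging duplicates).

((m OR NOT n) OR q)


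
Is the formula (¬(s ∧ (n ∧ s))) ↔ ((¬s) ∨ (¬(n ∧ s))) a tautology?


Build the truth table over {n, s}:
n | s | φ
---------
F | F | T
T | F | T
F | T | T
T | T | T
Every row evaluates to true.

Yes, it is a tautology.


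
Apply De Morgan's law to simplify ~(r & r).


De Morgan: the negation of a conjunction is the disjunction of the negations.
Distribute ~ across &, flipping it to |, and negate each literal.

(~r) | (~r)


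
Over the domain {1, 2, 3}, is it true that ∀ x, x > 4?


Evaluate the predicate on each element: 1:F, 2:F, 3:F.
Counterexample x = 1 fails the predicate.

F


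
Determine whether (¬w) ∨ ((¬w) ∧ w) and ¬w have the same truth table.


Compare truth tables:
w | φ | ψ
---------
F | T | T
T | F | F
The columns φ and ψ agree on every row.

Yes, they are logically equivalent.


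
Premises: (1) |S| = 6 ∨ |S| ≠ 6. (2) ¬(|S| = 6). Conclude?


Disjunctive syllogism: from (P ∨ Q) and ¬P, infer Q.
One disjunct, '|S| = 6', is ruled out; the other must hold.

|S| ≠ 6


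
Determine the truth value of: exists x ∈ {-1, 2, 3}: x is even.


Evaluate the predicate on each element: -1:False, 2:True, 3:False.
Witness x = 2 satisfies the predicate.

True


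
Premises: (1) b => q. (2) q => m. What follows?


Hypothetical syllogism: from (P → Q) and (Q → R), infer (P → R).
Chain the two implications through the shared middle term 'q'.

b => m


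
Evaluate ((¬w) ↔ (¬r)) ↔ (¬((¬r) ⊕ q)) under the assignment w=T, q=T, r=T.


Substitute w=T, q=T, r=T:
¬w = F
¬r = F
(¬w) ↔ (¬r) = F ↔ F = T
¬r = F
(¬r) ⊕ q = F ⊕ T = T
¬((¬r) ⊕ q) = F
((¬w) ↔ (¬r)) ↔ (¬((¬r) ⊕ q)) = T ↔ F = F

F


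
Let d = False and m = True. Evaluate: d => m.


Implication is false only when antecedent is true and consequent is false.
Substitute: d=False, m=True.
False => True evaluates to True.

True


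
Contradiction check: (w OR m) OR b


Truth table over {b, m, w}:
b | m | w | φ
-------------
F | F | F | F
T | F | F | T
F | T | F | T
T | T | F | T
F | F | T | T
T | F | T | T
F | T | T | T
T | T | T | T
Satisfying assignment at row 2: b=T, m=F, w=F gives T.

No, it is not a contradiction.


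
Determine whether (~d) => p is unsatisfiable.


Truth table over {d, p}:
d | p | φ
---------
False | False | False
True | False | True
False | True | True
True | True | True
Satisfying assignment at row 2: d=True, p=False gives True.

No, it is not a contradiction.


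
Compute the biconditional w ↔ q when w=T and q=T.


Biconditional is true when both operands have the same truth value.
Substitute: w=T, q=T.
T ↔ T evaluates to T.

T


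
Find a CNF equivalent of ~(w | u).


Step 1: Apply De Morgan: ¬(w ∨ u) = ¬w ∧ ¬u.

(~w) & (~u)


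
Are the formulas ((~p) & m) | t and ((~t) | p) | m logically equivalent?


Compare truth tables:
m | p | t | φ | ψ
-----------------
False | False | False | False | True
True | False | False | True | True
False | True | False | False | True
True | True | False | False | True
False | False | True | True | False
True | False | True | True | True
False | True | True | True | True
True | True | True | True | True
They differ at row 1 (m=False, p=False, t=False): φ=False but ψ=True.

No, they are not logically equivalent.


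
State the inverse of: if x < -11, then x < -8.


The inverse of (P → Q) is (¬P → ¬Q). It is equivalent to the converse, not to the original.
Here P = 'x < -11' and Q = 'x < -8'.

If not (x < -11), then not (x < -8).


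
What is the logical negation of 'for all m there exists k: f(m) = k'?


Negation flips each quantifier (∀↔∃) and negates the inner predicate.
¬(for all m there exists k: φ) = there exists m for all k: ¬φ.

there exists m for all k: NOT(f(m) = k)


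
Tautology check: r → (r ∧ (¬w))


Build the truth table over {r, w}:
r | w | φ
---------
F | F | T
T | F | T
F | T | T
T | T | F
Counterexample at row 4: with r=T, w=T, the formula is F.

No, it is not a tautology.


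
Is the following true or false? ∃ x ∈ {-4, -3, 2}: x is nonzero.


Evaluate the predicate on each element: -4:T, -3:T, 2:T.
Witness x = -4 satisfies the predicate.

T


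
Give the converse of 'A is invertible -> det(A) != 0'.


The converse of (P → Q) is (Q → P). It is not in general equivalent to the original.
Here P = 'A is invertible' and Q = 'det(A) != 0'.

If det(A) != 0, then A is invertible.


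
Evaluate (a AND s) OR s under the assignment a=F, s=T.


Substitute a=F, s=T:
a AND s = F AND T = F
(a AND s) OR s = F OR T = T

T


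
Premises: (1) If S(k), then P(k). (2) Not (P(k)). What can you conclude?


Modus tollens: from (P → Q) and ¬Q, infer ¬P.
Q = 'P(k)' is denied; since P → Q, P must also fail.

Not (S(k)).


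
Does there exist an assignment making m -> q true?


Search for a satisfying assignment over {m, q}.
Try m=F, q=F: the formula evaluates to T.
A satisfying assignment exists.

Satisfiable.


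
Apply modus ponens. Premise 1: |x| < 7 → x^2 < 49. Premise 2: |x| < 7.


Modus ponens: from (P → Q) and P, infer Q.
P = '|x| < 7' is asserted, and P → Q holds, so Q follows.

x^2 < 49.


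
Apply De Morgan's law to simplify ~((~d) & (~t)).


De Morgan: the negation of a conjunction is the disjunction of the negations.
Distribute ~ across &, flipping it to |, and negate each literal.

d | t


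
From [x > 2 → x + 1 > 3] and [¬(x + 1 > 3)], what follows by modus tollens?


Modus tollens: from (P → Q) and ¬Q, infer ¬P.
Q = 'x + 1 > 3' is denied; since P → Q, P must also fail.

Not (x > 2).


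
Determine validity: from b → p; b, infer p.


This matches the form of modus ponens: the conclusion follows in every model of the premises.

Valid.


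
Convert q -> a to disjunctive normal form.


Step 1: Rewrite q → a as ¬q ∨ a.

(NOT q) OR a


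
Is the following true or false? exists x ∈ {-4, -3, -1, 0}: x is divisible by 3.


Evaluate the predicate on each element: -4:False, -3:True, -1:False, 0:True.
Witness x = -3 satisfies the predicate.

True


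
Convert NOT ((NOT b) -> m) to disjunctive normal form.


Step 1: Rewrite implication then negate: ¬(¬(¬b) ∨ m) = (¬b) ∧ ¬m.

(NOT b) AND (NOT m)


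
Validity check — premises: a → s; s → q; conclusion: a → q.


This matches the form of hypothetical syllogism: the conclusion follows in every model of the premises.

Valid.


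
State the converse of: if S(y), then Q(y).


The converse of (P → Q) is (Q → P). It is not in general equivalent to the original.
Here P = 'S(y)' and Q = 'Q(y)'.

If Q(y), then S(y).


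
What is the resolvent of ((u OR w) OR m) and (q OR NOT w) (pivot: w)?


The clauses contain complementary literals w and NOTw.
Resolution eliminates this pair and disjoins the remaining literals (merging duplicates).

((m OR u) OR q)


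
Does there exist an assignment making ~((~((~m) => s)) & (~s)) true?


Search for a satisfying assignment over {m, s}.
Try m=True, s=False: the formula evaluates to True.
A satisfying assignment exists.

Satisfiable.


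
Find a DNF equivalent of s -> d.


Step 1: Rewrite s → d as ¬s ∨ d.

(NOT s) OR d


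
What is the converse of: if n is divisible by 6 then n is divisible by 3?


The converse of (P → Q) is (Q → P). It is not in general equivalent to the original.
Here P = 'n is divisible by 6' and Q = 'n is divisible by 3'.

If n is divisible by 3, then n is divisible by 6.


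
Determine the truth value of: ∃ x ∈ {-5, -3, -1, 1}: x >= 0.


Evaluate the predicate on each element: -5:F, -3:F, -1:F, 1:T.
Witness x = 1 satisfies the predicate.

T


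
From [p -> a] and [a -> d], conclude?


Hypothetical syllogism: from (P → Q) and (Q → R), infer (P → R).
Chain the two implications through the shared middle term 'a'.

p -> d


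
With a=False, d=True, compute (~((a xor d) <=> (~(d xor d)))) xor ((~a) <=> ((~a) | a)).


Substitute a=False, d=True:
a xor d = False xor True = True
d xor d = True xor True = False
~(d xor d) = True
(a xor d) <=> (~(d xor d)) = True <=> True = True
~((a xor d) <=> (~(d xor d))) = False
~a = True
~a = True
(~a) | a = True | False = True
(~a) <=> ((~a) | a) = True <=> True = True
(~((a xor d) <=> (~(d xor d)))) xor ((~a) <=> ((~a) | a)) = False xor True = True

True


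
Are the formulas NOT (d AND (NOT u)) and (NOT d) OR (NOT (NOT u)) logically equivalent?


Compare truth tables:
d | u | φ | ψ
-------------
F | F | T | T
T | F | F | F
F | T | T | T
T | T | T | T
The columns φ and ψ agree on every row.

Yes, they are logically equivalent.


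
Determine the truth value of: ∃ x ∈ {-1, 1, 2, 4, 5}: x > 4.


Evaluate the predicate on each element: -1:F, 1:F, 2:F, 4:F, 5:T.
Witness x = 5 satisfies the predicate.

T


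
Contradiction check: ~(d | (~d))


Truth table over {d}:
d | φ
-----
False | False
True | False
Every row is false.

Yes, it is a contradiction.


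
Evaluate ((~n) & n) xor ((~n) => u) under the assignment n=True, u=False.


Substitute n=True, u=False:
~n = False
(~n) & n = False & True = False
~n = False
(~n) => u = False => False = True
((~n) & n) xor ((~n) => u) = False xor True = True

True


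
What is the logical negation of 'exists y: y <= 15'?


¬(forall x: φ) = exists x: ¬φ, and ¬(exists x: φ) = forall x: ¬φ.
Apply to the existential statement.

forall y: ~(y <= 15)


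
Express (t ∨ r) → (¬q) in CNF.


Step 1: Rewrite as ¬(t ∨ r) ∨ (¬q) = (¬t ∧ ¬r) ∨ (¬q).
Step 2: Distribute ∨ over ∧.

((¬t) ∨ (¬q)) ∧ ((¬r) ∨ (¬q))


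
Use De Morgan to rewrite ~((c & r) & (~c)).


De Morgan: the negation of a conjunction is the disjunction of the negations.
Distribute ~ across &, flipping it to |, and negate each literal.

((~c) | (~r)) | c


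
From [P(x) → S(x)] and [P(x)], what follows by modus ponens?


Modus ponens: from (P → Q) and P, infer Q.
P = 'P(x)' is asserted, and P → Q holds, so Q follows.

S(x).


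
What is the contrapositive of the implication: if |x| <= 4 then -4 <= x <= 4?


The contrapositive of (P → Q) is (¬Q → ¬P); it is logically equivalent to the original.
Here P = '|x| <= 4' and Q = '-4 <= x <= 4'.

If not (-4 <= x <= 4), then not (|x| <= 4).


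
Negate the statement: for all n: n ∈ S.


¬(for all x: φ) = there exists x: ¬φ, and ¬(there exists x: φ) = for all x: ¬φ.
Apply to the universal statement.

there exists n: NOT(n ∈ S)


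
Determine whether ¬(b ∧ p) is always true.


Build the truth table over {b, p}:
b | p | φ
---------
F | F | T
T | F | T
F | T | T
T | T | F
Counterexample at row 4: with b=T, p=T, the formula is F.

No, it is not a tautology.


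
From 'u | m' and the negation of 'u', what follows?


Disjunctive syllogism: from (P ∨ Q) and ¬P, infer Q.
One disjunct, 'u', is ruled out; the other must hold.

m


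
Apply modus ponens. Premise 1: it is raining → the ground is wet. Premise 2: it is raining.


Modus ponens: from (P → Q) and P, infer Q.
P = 'it is raining' is asserted, and P → Q holds, so Q follows.

the ground is wet.


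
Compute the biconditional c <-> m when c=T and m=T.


Biconditional is true when both operands have the same truth value.
Substitute: c=T, m=T.
T <-> T evaluates to T.

T


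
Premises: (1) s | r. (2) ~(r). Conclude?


Disjunctive syllogism: from (P ∨ Q) and ¬P, infer Q.
One disjunct, 'r', is ruled out; the other must hold.

s


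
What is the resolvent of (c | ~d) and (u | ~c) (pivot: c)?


The clauses contain complementary literals c and ~c.
Resolution eliminates this pair and disjoins the remaining literals (merging duplicates).

(~d | u)


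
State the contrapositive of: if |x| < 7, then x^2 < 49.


The contrapositive of (P → Q) is (¬Q → ¬P); it is logically equivalent to the original.
Here P = '|x| < 7' and Q = 'x^2 < 49'.

If not (x^2 < 49), then not (|x| < 7).


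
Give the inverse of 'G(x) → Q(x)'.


The inverse of (P → Q) is (¬P → ¬Q). It is equivalent to the converse, not to the original.
Here P = 'G(x)' and Q = 'Q(x)'.

If not (G(x)), then not (Q(x)).


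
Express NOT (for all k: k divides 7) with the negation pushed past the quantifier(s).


¬(for all x: φ) = there exists x: ¬φ, and ¬(there exists x: φ) = for all x: ¬φ.
Apply to the universal statement.

there exists k: NOT(k divides 7)


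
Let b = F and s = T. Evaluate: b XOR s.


Exclusive or is true when exactly one operand is true.
Substitute: b=F, s=T.
F XOR T evaluates to T.

T


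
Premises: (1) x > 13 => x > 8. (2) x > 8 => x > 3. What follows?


Hypothetical syllogism: from (P → Q) and (Q → R), infer (P → R).
Chain the two implications through the shared middle term 'x > 8'.

x > 13 => x > 3


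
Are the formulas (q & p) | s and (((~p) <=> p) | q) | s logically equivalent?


Compare truth tables:
p | q | s | φ | ψ
-----------------
False | False | False | False | False
True | False | False | False | False
False | True | False | False | True
True | True | False | True | True
False | False | True | True | True
True | False | True | True | True
False | True | True | True | True
True | True | True | True | True
They differ at row 3 (p=False, q=True, s=False): φ=False but ψ=True.

No, they are not logically equivalent.


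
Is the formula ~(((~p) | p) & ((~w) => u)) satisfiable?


Search for a satisfying assignment over {p, u, w}.
Try p=False, u=False, w=False: the formula evaluates to True.
A satisfying assignment exists.

Satisfiable.


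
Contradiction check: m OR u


Truth table over {m, u}:
m | u | φ
---------
F | F | F
T | F | T
F | T | T
T | T | T
Satisfying assignment at row 2: m=T, u=F gives T.

No, it is not a contradiction.


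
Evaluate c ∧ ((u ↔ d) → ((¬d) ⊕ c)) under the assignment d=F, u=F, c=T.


Substitute d=F, u=F, c=T:
u ↔ d = F ↔ F = T
¬d = T
(¬d) ⊕ c = T ⊕ T = F
(u ↔ d) → ((¬d) ⊕ c) = T → F = F
c ∧ ((u ↔ d) → ((¬d) ⊕ c)) = T ∧ F = F

F


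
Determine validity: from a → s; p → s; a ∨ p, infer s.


This matches the form of proof by cases: the conclusion follows in every model of the premises.

Valid.


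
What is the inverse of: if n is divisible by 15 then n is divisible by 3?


The inverse of (P → Q) is (¬P → ¬Q). It is equivalent to the converse, not to the original.
Here P = 'n is divisible by 15' and Q = 'n is divisible by 3'.

If not (n is divisible by 15), then not (n is divisible by 3).


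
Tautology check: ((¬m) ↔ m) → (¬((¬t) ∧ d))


Build the truth table over {d, m, t}:
d | m | t | φ
-------------
F | F | F | T
T | F | F | T
F | T | F | T
T | T | F | T
F | F | T | T
T | F | T | T
F | T | T | T
T | T | T | T
Every row evaluates to true.

Yes, it is a tautology.


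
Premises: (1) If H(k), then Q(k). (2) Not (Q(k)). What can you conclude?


Modus tollens: from (P → Q) and ¬Q, infer ¬P.
Q = 'Q(k)' is denied; since P → Q, P must also fail.

Not (H(k)).


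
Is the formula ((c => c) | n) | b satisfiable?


Search for a satisfying assignment over {b, c, n}.
Try b=False, c=False, n=False: the formula evaluates to True.
A satisfying assignment exists.

Satisfiable.


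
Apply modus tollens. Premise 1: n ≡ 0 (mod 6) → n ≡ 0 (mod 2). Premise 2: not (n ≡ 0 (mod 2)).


Modus tollens: from (P → Q) and ¬Q, infer ¬P.
Q = 'n ≡ 0 (mod 2)' is denied; since P → Q, P must also fail.

Not (n ≡ 0 (mod 6)).
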